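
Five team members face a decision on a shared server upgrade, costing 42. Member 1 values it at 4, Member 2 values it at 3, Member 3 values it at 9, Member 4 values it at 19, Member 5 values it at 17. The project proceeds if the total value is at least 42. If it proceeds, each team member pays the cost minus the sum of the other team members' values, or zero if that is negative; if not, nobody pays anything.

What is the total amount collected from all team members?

Total value 52 ≥ cost 42, so it is built.
Member 1: others sum to 48; max(0, 42 - 48) = 0.
Member 2: others sum to 49; max(0, 42 - 49) = 0.
Member 3: others sum to 43; max(0, 42 - 43) = 0.
Member 4: others sum to 33; max(0, 42 - 33) = 9.
Member 5: others sum to 35; max(0, 42 - 35) = 7.
Total collected = 0 + 0 + 0 + 9 + 7 = 16.

16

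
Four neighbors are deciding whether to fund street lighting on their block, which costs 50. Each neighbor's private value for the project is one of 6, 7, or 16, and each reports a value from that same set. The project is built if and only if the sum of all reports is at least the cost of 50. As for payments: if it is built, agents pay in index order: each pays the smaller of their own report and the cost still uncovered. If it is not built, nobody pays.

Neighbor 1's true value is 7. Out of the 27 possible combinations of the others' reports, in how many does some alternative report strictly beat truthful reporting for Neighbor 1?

Others report (16, 16, 16): truth gives 0; report 6 gives 1 > 0. Violating.
Others report (6, 6, 6): truth gives 0; no alternative beats it.
Others report (6, 6, 7): truth gives 0; no alternative beats it.
(Checking all 27 profiles: 1 has a profitable deviation, 26 do not.)

1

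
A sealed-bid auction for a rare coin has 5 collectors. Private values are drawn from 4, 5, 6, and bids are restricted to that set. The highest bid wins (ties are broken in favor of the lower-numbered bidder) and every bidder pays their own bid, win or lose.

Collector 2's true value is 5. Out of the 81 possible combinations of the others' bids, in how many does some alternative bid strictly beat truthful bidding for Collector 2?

73

Others bid (4, 4, 4, 6): truth gives -5; bid 6 gives -1 > -5. Violating.
Others bid (4, 4, 5, 6): truth gives -5; bid 6 gives -1 > -5. Violating.
Others bid (4, 4, 6, 4): truth gives -5; bid 6 gives -1 > -5. Violating.
Others bid (4, 4, 6, 5): truth gives -5; bid 6 gives -1 > -5. Violating.
Others bid (4, 4, 4, 4): truth gives 0; no alternative beats it.
Others bid (4, 4, 4, 5): truth gives 0; no alternative beats it.
(Checking all 81 profiles: 73 have a profitable deviation, 8 do not.)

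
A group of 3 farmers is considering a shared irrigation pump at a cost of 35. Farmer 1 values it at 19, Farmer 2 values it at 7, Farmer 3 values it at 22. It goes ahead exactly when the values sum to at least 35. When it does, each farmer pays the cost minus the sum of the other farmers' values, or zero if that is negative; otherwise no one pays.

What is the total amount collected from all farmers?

15

Total value 48 ≥ cost 35, so it is built.
Farmer 1: others sum to 29; max(0, 35 - 29) = 6.
Farmer 2: others sum to 41; max(0, 35 - 41) = 0.
Farmer 3: others sum to 26; max(0, 35 - 26) = 9.
Total collected = 6 + 0 + 9 = 15.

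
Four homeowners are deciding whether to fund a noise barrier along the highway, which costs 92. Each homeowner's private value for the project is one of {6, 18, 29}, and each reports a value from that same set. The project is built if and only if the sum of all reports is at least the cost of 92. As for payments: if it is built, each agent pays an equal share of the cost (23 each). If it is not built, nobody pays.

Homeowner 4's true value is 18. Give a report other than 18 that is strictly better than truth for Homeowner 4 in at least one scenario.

6

Suppose Homeowner 1 reports 18, Homeowner 2 reports 29 and Homeowner 3 reports 29.
Report 18: project built, pays 23, utility 18 - 23 = -5.
Report 6: project not built, utility 0.
So reporting 6 beats truth here (0 > -5).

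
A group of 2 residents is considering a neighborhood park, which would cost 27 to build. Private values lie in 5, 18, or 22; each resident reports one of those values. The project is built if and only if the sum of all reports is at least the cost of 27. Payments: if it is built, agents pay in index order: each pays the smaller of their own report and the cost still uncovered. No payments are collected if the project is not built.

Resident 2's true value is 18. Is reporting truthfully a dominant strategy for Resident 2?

Check each profile of the others' reports and compare truth against every alternative report.
Others report (22): truth gives 13, best alternative gives 13.
Others report (18): truth gives 9, best alternative gives 9.
Others report (5): truth gives 0, best alternative gives 0.
In every case the truthful report is at least as good as any alternative, so it is a dominant strategy.

Yes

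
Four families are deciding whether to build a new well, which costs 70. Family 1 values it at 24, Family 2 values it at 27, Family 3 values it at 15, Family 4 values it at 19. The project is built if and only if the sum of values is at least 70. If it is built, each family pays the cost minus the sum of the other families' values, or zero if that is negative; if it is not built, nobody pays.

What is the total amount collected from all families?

Total value 85 ≥ cost 70, so it is built.
Family 1: others sum to 61; max(0, 70 - 61) = 9.
Family 2: others sum to 58; max(0, 70 - 58) = 12.
Family 3: others sum to 70; max(0, 70 - 70) = 0.
Family 4: others sum to 66; max(0, 70 - 66) = 4.
Total collected = 9 + 12 + 0 + 4 = 25.

25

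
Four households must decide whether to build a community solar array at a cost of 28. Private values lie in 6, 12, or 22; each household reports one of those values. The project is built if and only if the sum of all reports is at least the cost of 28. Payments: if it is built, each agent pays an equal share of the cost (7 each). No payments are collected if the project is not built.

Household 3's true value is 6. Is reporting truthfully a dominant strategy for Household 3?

Yes

Check each profile of the others' reports and compare truth against every alternative report.
Others report (6, 6, 6): truth gives 0, best alternative gives -1.
Others report (6, 6, 12): truth gives -1, best alternative gives -1.
Others report (6, 6, 22): truth gives -1, best alternative gives -1.
Others report (6, 12, 6): truth gives -1, best alternative gives -1.
Others report (6, 12, 12): truth gives -1, best alternative gives -1.
Others report (6, 12, 22): truth gives -1, best alternative gives -1.
(Remaining 21 profiles checked similarly; truth is weakly best in each.)
In every case the truthful report is at least as good as any alternative, so it is a dominant strategy.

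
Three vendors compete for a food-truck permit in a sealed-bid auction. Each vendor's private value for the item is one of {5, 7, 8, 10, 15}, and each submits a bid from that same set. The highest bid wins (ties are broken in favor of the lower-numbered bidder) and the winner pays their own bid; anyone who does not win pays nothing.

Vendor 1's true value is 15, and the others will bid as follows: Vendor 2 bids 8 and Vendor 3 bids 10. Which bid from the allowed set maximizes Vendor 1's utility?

10

Bid 5: loses, pays 0, utility 0.
Bid 7: loses, pays 0, utility 0.
Bid 8: loses, pays 0, utility 0.
Bid 10: wins, pays 10, utility 15 - 10 = 5.
Bid 15: wins, pays 15, utility 15 - 15 = 0.
The best choice is 10 with utility 5.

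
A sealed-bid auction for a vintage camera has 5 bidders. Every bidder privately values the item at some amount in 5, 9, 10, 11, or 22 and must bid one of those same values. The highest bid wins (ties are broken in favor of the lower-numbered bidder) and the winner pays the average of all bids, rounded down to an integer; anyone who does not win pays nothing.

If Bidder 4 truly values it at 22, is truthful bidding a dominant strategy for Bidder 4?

No

Consider the case where Bidder 1 bids 5, Bidder 2 bids 5, Bidder 3 bids 5 and Bidder 5 bids 5.
Truthful bid 22: wins, pays 8, utility 22 - 8 = 14.
Bid 9 instead: wins, pays 5, utility 22 - 5 = 17.
Since 17 > 14, bidding 9 is strictly better here, so truthful bidding is not dominant.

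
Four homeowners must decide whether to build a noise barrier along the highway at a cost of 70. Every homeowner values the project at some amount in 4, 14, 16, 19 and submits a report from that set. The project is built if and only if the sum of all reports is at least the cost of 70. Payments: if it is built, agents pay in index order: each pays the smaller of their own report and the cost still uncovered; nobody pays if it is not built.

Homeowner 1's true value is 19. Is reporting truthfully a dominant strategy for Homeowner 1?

Consider the case where Homeowner 2 reports 16, Homeowner 3 reports 19 and Homeowner 4 reports 19.
Truthful report 19: project built, pays 19, utility 19 - 19 = 0.
Report 16 instead: project built, pays 16, utility 19 - 16 = 3.
Since 3 > 0, reporting 16 is strictly better here, so truthful reporting is not dominant.

No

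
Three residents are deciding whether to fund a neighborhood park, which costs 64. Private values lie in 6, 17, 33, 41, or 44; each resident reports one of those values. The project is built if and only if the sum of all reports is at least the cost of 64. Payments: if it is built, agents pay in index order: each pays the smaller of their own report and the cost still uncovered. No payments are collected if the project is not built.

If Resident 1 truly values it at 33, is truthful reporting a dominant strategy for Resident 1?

Consider the case where Resident 2 reports 6 and Resident 3 reports 41.
Truthful report 33: project built, pays 33, utility 33 - 33 = 0.
Report 17 instead: project built, pays 17, utility 33 - 17 = 16.
Since 16 > 0, reporting 17 is strictly better here, so truthful reporting is not dominant.

No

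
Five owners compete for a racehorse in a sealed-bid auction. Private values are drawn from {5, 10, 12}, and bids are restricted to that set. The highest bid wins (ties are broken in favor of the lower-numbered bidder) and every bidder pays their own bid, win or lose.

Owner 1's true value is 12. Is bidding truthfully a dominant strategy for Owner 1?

Consider the case where Owner 2 bids 5, Owner 3 bids 5, Owner 4 bids 5 and Owner 5 bids 5.
Truthful bid 12: wins, pays 12, utility 12 - 12 = 0.
Bid 5 instead: wins, pays 5, utility 12 - 5 = 7.
Since 7 > 0, bidding 5 is strictly better here, so truthful bidding is not dominant.

No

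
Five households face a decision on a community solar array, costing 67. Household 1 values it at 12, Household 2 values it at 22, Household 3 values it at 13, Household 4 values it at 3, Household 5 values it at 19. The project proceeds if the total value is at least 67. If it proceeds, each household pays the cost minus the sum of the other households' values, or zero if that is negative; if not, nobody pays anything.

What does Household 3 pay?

Total value 69 ≥ cost 67, so the project is built.
The other households' values sum to 56.
Cost minus that sum is 67 - 56 = 11.

11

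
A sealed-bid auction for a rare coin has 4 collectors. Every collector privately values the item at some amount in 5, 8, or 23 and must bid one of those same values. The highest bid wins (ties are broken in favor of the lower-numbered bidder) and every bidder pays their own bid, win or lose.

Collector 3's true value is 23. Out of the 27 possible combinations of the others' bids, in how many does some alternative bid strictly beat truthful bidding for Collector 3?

Others bid (5, 5, 5): truth gives 0; bid 8 gives 15 > 0. Violating.
Others bid (5, 5, 8): truth gives 0; bid 8 gives 15 > 0. Violating.
Others bid (5, 23, 5): truth gives -23; bid 5 gives -5 > -23. Violating.
Others bid (5, 23, 8): truth gives -23; bid 5 gives -5 > -23. Violating.
Others bid (5, 5, 23): truth gives 0; no alternative beats it.
Others bid (5, 8, 5): truth gives 0; no alternative beats it.
(Checking all 27 profiles: 17 have a profitable deviation, 10 do not.)

17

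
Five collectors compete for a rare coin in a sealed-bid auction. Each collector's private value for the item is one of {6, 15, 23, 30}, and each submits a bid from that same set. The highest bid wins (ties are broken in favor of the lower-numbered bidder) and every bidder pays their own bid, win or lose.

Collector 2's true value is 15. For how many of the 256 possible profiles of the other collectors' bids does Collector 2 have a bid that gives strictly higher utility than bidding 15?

Others bid (6, 6, 6, 23): truth gives -15; bid 6 gives -6 > -15. Violating.
Others bid (6, 6, 6, 30): truth gives -15; bid 6 gives -6 > -15. Violating.
Others bid (6, 6, 15, 23): truth gives -15; bid 6 gives -6 > -15. Violating.
Others bid (6, 6, 15, 30): truth gives -15; bid 6 gives -6 > -15. Violating.
Others bid (6, 6, 6, 6): truth gives 0; no alternative beats it.
Others bid (6, 6, 6, 15): truth gives 0; no alternative beats it.
(Checking all 256 profiles: 248 have a profitable deviation, 8 do not.)

248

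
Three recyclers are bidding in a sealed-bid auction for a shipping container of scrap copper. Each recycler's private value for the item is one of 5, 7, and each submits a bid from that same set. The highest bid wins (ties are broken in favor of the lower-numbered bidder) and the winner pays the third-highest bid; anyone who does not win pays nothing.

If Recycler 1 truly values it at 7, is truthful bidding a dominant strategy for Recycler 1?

Yes

Check each profile of the others' bids and compare truth against every alternative bid.
Others bid (5, 7): truth gives 2, best alternative gives 0.
Others bid (7, 5): truth gives 2, best alternative gives 0.
Others bid (5, 5): truth gives 2, best alternative gives 2.
Others bid (7, 7): truth gives 0, best alternative gives 0.
In every case the truthful bid is at least as good as any alternative, so it is a dominant strategy.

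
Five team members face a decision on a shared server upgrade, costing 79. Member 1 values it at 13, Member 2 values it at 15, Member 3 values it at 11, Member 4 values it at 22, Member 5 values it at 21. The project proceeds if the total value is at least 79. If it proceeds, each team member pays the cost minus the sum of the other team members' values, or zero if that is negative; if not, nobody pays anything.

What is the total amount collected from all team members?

67

Total value 82 ≥ cost 79, so it is built.
Member 1: others sum to 69; max(0, 79 - 69) = 10.
Member 2: others sum to 67; max(0, 79 - 67) = 12.
Member 3: others sum to 71; max(0, 79 - 71) = 8.
Member 4: others sum to 60; max(0, 79 - 60) = 19.
Member 5: others sum to 61; max(0, 79 - 61) = 18.
Total collected = 10 + 12 + 8 + 19 + 18 = 67.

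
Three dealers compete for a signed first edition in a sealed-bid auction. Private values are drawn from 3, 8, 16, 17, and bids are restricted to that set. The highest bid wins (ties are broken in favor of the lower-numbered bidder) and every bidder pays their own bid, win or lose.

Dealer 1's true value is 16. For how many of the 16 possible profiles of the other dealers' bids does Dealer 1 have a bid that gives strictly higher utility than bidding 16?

11

Others bid (3, 3): truth gives 0; bid 3 gives 13 > 0. Violating.
Others bid (3, 8): truth gives 0; bid 8 gives 8 > 0. Violating.
Others bid (3, 17): truth gives -16; bid 17 gives -1 > -16. Violating.
Others bid (8, 3): truth gives 0; bid 8 gives 8 > 0. Violating.
Others bid (3, 16): truth gives 0; no alternative beats it.
Others bid (8, 16): truth gives 0; no alternative beats it.
(Checking all 16 profiles: 11 have a profitable deviation, 5 do not.)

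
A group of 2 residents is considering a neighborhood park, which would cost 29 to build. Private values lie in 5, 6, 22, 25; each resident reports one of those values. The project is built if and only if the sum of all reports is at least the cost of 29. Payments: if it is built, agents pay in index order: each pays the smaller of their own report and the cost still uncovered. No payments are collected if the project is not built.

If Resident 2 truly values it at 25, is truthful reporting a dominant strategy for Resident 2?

Check each profile of the others' reports and compare truth against every alternative report.
Others report (6): truth gives 2, best alternative gives 0.
Others report (5): truth gives 1, best alternative gives 0.
Others report (25): truth gives 21, best alternative gives 21.
Others report (22): truth gives 18, best alternative gives 18.
In every case the truthful report is at least as good as any alternative, so it is a dominant strategy.

Yes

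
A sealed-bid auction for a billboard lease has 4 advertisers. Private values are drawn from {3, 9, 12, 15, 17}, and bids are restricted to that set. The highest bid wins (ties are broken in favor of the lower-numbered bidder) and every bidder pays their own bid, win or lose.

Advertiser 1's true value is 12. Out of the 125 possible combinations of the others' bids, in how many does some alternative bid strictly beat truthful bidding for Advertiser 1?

106

Others bid (3, 3, 3): truth gives 0; bid 3 gives 9 > 0. Violating.
Others bid (3, 3, 9): truth gives 0; bid 9 gives 3 > 0. Violating.
Others bid (3, 3, 15): truth gives -12; bid 3 gives -3 > -12. Violating.
Others bid (3, 3, 17): truth gives -12; bid 3 gives -3 > -12. Violating.
Others bid (3, 3, 12): truth gives 0; no alternative beats it.
Others bid (3, 9, 12): truth gives 0; no alternative beats it.
(Checking all 125 profiles: 106 have a profitable deviation, 19 do not.)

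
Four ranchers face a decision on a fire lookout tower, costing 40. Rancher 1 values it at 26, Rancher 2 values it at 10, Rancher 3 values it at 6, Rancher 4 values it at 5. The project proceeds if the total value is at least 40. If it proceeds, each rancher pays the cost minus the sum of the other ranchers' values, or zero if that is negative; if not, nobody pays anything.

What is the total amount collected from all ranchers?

22

Total value 47 ≥ cost 40, so it is built.
Rancher 1: others sum to 21; max(0, 40 - 21) = 19.
Rancher 2: others sum to 37; max(0, 40 - 37) = 3.
Rancher 3: others sum to 41; max(0, 40 - 41) = 0.
Rancher 4: others sum to 42; max(0, 40 - 42) = 0.
Total collected = 19 + 3 + 0 + 0 = 22.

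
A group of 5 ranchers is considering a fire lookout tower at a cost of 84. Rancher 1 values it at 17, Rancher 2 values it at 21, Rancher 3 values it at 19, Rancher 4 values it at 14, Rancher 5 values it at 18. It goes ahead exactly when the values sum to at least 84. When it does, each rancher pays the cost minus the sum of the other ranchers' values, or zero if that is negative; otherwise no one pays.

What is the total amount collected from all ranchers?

64

Total value 89 ≥ cost 84, so it is built.
Rancher 1: others sum to 72; max(0, 84 - 72) = 12.
Rancher 2: others sum to 68; max(0, 84 - 68) = 16.
Rancher 3: others sum to 70; max(0, 84 - 70) = 14.
Rancher 4: others sum to 75; max(0, 84 - 75) = 9.
Rancher 5: others sum to 71; max(0, 84 - 71) = 13.
Total collected = 12 + 16 + 14 + 9 + 13 = 64.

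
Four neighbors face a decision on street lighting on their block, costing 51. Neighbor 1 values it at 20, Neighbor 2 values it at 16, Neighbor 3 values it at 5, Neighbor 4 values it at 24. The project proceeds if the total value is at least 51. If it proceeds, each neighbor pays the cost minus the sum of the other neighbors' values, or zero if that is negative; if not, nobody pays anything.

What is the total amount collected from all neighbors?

18

Total value 65 ≥ cost 51, so it is built.
Neighbor 1: others sum to 45; max(0, 51 - 45) = 6.
Neighbor 2: others sum to 49; max(0, 51 - 49) = 2.
Neighbor 3: others sum to 60; max(0, 51 - 60) = 0.
Neighbor 4: others sum to 41; max(0, 51 - 41) = 10.
Total collected = 6 + 2 + 0 + 10 = 18.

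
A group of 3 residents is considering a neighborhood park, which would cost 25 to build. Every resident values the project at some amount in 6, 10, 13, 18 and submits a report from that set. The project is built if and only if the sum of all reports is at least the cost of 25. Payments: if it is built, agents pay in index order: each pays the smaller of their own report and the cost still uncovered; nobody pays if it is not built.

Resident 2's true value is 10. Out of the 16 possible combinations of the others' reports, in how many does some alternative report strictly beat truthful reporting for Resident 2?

13

Others report (6, 13): truth gives 0; report 6 gives 4 > 0. Violating.
Others report (6, 18): truth gives 0; report 6 gives 4 > 0. Violating.
Others report (10, 10): truth gives 0; report 6 gives 4 > 0. Violating.
Others report (10, 13): truth gives 0; report 6 gives 4 > 0. Violating.
Others report (6, 6): truth gives 0; no alternative beats it.
Others report (6, 10): truth gives 0; no alternative beats it.
(Checking all 16 profiles: 13 have a profitable deviation, 3 do not.)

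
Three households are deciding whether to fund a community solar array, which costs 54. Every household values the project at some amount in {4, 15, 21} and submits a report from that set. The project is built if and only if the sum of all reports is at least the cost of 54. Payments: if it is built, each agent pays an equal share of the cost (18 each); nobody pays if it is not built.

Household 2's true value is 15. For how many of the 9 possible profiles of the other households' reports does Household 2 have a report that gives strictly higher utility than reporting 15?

1

Others report (21, 21): truth gives -3; report 4 gives 0 > -3. Violating.
Others report (4, 4): truth gives 0; no alternative beats it.
Others report (4, 15): truth gives 0; no alternative beats it.
(Checking all 9 profiles: 1 has a profitable deviation, 8 do not.)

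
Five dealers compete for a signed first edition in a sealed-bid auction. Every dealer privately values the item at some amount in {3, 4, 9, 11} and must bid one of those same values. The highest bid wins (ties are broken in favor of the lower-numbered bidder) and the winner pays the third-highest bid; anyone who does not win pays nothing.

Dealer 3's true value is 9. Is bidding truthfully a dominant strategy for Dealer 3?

Consider the case where Dealer 1 bids 3, Dealer 2 bids 3, Dealer 4 bids 3 and Dealer 5 bids 11.
Truthful bid 9: loses, pays 0, utility 0.
Bid 11 instead: wins, pays 3, utility 9 - 3 = 6.
Since 6 > 0, bidding 11 is strictly better here, so truthful bidding is not dominant.

No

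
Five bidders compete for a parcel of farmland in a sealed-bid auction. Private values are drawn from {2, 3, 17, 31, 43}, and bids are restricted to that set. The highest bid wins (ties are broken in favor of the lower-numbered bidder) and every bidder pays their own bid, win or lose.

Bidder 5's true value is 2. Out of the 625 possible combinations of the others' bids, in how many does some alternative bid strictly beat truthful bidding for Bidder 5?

1

Others bid (2, 2, 2, 2): truth gives -2; bid 3 gives -1 > -2. Violating.
Others bid (2, 2, 2, 3): truth gives -2; no alternative beats it.
Others bid (2, 2, 2, 17): truth gives -2; no alternative beats it.
(Checking all 625 profiles: 1 has a profitable deviation, 624 do not.)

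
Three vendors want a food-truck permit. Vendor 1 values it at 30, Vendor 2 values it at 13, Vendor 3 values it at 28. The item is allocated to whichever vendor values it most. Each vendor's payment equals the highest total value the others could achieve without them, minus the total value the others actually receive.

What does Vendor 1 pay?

Vendor 1 has the highest value and receives the item.
Without Vendor 1, the item would go to the next-highest value, 28, so the others could achieve 28.
With Vendor 1 present and winning, the others receive nothing, so their total is 0.
Payment = 28 - 0 = 28.

28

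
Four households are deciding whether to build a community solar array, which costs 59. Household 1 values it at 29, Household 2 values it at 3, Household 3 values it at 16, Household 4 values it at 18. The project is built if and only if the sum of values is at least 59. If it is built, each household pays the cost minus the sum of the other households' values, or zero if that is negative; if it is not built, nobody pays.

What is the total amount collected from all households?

42

Total value 66 ≥ cost 59, so it is built.
Household 1: others sum to 37; max(0, 59 - 37) = 22.
Household 2: others sum to 63; max(0, 59 - 63) = 0.
Household 3: others sum to 50; max(0, 59 - 50) = 9.
Household 4: others sum to 48; max(0, 59 - 48) = 11.
Total collected = 22 + 0 + 9 + 11 = 42.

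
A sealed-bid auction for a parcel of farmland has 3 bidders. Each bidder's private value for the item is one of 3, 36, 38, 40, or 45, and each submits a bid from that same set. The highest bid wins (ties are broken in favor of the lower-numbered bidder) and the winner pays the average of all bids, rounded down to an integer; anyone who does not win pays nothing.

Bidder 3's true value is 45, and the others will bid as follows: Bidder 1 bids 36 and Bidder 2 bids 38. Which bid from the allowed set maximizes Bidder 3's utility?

40

Bid 3: loses, pays 0, utility 0.
Bid 36: loses, pays 0, utility 0.
Bid 38: loses, pays 0, utility 0.
Bid 40: wins, pays 38, utility 45 - 38 = 7.
Bid 45: wins, pays 39, utility 45 - 39 = 6.
The best choice is 40 with utility 7.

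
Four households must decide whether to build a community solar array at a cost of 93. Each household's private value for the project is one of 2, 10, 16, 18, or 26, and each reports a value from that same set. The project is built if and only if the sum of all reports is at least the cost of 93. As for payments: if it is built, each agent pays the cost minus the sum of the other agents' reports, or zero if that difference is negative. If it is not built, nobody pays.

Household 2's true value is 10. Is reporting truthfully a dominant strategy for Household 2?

Yes

Check each profile of the others' reports and compare truth against every alternative report.
Others report (2, 2, 2): truth gives 0, best alternative gives 0.
Others report (2, 2, 10): truth gives 0, best alternative gives 0.
Others report (2, 2, 16): truth gives 0, best alternative gives 0.
Others report (2, 2, 18): truth gives 0, best alternative gives 0.
Others report (2, 2, 26): truth gives 0, best alternative gives 0.
Others report (2, 10, 2): truth gives 0, best alternative gives 0.
(Remaining 119 profiles checked similarly; truth is weakly best in each.)
In every case the truthful report is at least as good as any alternative, so it is a dominant strategy.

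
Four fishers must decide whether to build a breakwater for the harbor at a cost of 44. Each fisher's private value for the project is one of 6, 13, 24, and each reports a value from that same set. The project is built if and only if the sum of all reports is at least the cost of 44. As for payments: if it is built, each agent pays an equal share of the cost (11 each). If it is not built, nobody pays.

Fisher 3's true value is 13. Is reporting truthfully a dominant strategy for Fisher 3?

No

Consider the case where Fisher 1 reports 6, Fisher 2 reports 6 and Fisher 4 reports 13.
Truthful report 13: project not built, utility 0.
Report 24 instead: project built, pays 11, utility 13 - 11 = 2.
Since 2 > 0, reporting 24 is strictly better here, so truthful reporting is not dominant.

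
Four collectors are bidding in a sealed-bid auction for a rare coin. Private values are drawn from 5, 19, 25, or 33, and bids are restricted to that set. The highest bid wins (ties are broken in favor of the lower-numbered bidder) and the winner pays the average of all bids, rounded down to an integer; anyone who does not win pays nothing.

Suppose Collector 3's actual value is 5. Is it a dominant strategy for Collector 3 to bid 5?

Yes

Check each profile of the others' bids and compare truth against every alternative bid.
Others bid (5, 5, 19): truth gives 0, best alternative gives -7.
Others bid (5, 5, 5): truth gives 0, best alternative gives -3.
Others bid (5, 5, 25): truth gives 0, best alternative gives 0.
Others bid (5, 5, 33): truth gives 0, best alternative gives 0.
Others bid (5, 19, 5): truth gives 0, best alternative gives 0.
Others bid (5, 19, 19): truth gives 0, best alternative gives 0.
(Remaining 58 profiles checked similarly; truth is weakly best in each.)
In every case the truthful bid is at least as good as any alternative, so it is a dominant strategy.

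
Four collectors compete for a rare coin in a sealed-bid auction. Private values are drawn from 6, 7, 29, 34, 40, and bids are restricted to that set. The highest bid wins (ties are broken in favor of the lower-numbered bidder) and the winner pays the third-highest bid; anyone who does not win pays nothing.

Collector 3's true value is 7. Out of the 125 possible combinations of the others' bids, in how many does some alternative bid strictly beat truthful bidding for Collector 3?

9

Others bid (6, 6, 29): truth gives 0; bid 29 gives 1 > 0. Violating.
Others bid (6, 6, 34): truth gives 0; bid 34 gives 1 > 0. Violating.
Others bid (6, 6, 40): truth gives 0; bid 40 gives 1 > 0. Violating.
Others bid (6, 7, 6): truth gives 0; bid 29 gives 1 > 0. Violating.
Others bid (6, 6, 6): truth gives 1; no alternative beats it.
Others bid (6, 6, 7): truth gives 1; no alternative beats it.
(Checking all 125 profiles: 9 have a profitable deviation, 116 do not.)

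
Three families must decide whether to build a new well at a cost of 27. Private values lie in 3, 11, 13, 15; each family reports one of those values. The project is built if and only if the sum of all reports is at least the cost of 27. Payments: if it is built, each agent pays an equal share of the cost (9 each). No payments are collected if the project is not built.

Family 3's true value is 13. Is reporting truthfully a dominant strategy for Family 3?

Check each profile of the others' reports and compare truth against every alternative report.
Others report (3, 11): truth gives 4, best alternative gives 4.
Others report (3, 13): truth gives 4, best alternative gives 4.
Others report (3, 15): truth gives 4, best alternative gives 4.
Others report (11, 3): truth gives 4, best alternative gives 4.
Others report (11, 11): truth gives 4, best alternative gives 4.
Others report (11, 13): truth gives 4, best alternative gives 4.
(Remaining 10 profiles checked similarly; truth is weakly best in each.)
In every case the truthful report is at least as good as any alternative, so it is a dominant strategy.

Yes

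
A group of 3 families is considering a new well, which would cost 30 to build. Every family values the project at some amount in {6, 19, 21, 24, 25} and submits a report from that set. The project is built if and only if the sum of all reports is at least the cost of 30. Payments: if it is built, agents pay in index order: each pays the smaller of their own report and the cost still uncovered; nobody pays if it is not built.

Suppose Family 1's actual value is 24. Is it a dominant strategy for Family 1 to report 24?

Consider the case where Family 2 reports 6 and Family 3 reports 6.
Truthful report 24: project built, pays 24, utility 24 - 24 = 0.
Report 19 instead: project built, pays 19, utility 24 - 19 = 5.
Since 5 > 0, reporting 19 is strictly better here, so truthful reporting is not dominant.

No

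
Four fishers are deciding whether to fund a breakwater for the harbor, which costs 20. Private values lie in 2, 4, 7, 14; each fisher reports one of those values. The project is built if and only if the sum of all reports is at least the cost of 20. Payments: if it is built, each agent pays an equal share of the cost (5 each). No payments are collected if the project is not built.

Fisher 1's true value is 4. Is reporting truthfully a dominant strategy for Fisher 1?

No

Consider the case where Fisher 2 reports 2, Fisher 3 reports 7 and Fisher 4 reports 7.
Truthful report 4: project built, pays 5, utility 4 - 5 = -1.
Report 2 instead: project not built, utility 0.
Since 0 > -1, reporting 2 is strictly better here, so truthful reporting is not dominant.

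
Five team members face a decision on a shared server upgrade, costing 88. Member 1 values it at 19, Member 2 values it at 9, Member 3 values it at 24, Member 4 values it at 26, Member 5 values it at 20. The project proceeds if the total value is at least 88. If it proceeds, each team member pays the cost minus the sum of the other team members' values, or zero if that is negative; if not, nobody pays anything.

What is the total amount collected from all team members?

49

Total value 98 ≥ cost 88, so it is built.
Member 1: others sum to 79; max(0, 88 - 79) = 9.
Member 2: others sum to 89; max(0, 88 - 89) = 0.
Member 3: others sum to 74; max(0, 88 - 74) = 14.
Member 4: others sum to 72; max(0, 88 - 72) = 16.
Member 5: others sum to 78; max(0, 88 - 78) = 10.
Total collected = 9 + 0 + 14 + 16 + 10 = 49.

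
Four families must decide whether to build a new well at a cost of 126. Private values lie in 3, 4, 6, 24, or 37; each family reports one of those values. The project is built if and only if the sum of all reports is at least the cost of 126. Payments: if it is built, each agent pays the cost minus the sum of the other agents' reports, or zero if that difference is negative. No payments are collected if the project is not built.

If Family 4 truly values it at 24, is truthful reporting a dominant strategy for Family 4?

Yes

Check each profile of the others' reports and compare truth against every alternative report.
Others report (37, 37, 37): truth gives 9, best alternative gives 9.
Others report (3, 3, 3): truth gives 0, best alternative gives 0.
Others report (3, 3, 4): truth gives 0, best alternative gives 0.
Others report (3, 3, 6): truth gives 0, best alternative gives 0.
Others report (3, 3, 24): truth gives 0, best alternative gives 0.
Others report (3, 3, 37): truth gives 0, best alternative gives 0.
(Remaining 119 profiles checked similarly; truth is weakly best in each.)
In every case the truthful report is at least as good as any alternative, so it is a dominant strategy.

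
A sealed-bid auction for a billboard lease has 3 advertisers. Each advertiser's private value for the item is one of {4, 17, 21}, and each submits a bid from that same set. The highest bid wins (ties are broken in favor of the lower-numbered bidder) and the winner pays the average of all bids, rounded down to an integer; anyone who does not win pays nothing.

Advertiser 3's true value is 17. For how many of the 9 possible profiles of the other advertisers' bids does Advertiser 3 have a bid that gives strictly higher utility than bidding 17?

2

Others bid (4, 17): truth gives 0; bid 21 gives 3 > 0. Violating.
Others bid (17, 4): truth gives 0; bid 21 gives 3 > 0. Violating.
Others bid (4, 4): truth gives 9; no alternative beats it.
Others bid (4, 21): truth gives 0; no alternative beats it.
(Checking all 9 profiles: 2 have a profitable deviation, 7 do not.)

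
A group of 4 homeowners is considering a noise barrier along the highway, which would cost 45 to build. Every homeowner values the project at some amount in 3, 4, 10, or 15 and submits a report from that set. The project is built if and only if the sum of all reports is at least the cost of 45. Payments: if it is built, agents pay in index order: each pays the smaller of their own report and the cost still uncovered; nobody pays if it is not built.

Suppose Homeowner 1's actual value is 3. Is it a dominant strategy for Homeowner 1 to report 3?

Check each profile of the others' reports and compare truth against every alternative report.
Others report (15, 15, 15): truth gives 0, best alternative gives -1.
Others report (3, 3, 3): truth gives 0, best alternative gives 0.
Others report (3, 3, 4): truth gives 0, best alternative gives 0.
Others report (3, 3, 10): truth gives 0, best alternative gives 0.
Others report (3, 3, 15): truth gives 0, best alternative gives 0.
Others report (3, 4, 3): truth gives 0, best alternative gives 0.
(Remaining 58 profiles checked similarly; truth is weakly best in each.)
In every case the truthful report is at least as good as any alternative, so it is a dominant strategy.

Yes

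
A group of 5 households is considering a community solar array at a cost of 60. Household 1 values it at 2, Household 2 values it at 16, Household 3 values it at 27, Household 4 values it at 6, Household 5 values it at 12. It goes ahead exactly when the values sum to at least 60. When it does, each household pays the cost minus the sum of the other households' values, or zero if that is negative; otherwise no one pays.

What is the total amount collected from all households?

Total value 63 ≥ cost 60, so it is built.
Household 1: others sum to 61; max(0, 60 - 61) = 0.
Household 2: others sum to 47; max(0, 60 - 47) = 13.
Household 3: others sum to 36; max(0, 60 - 36) = 24.
Household 4: others sum to 57; max(0, 60 - 57) = 3.
Household 5: others sum to 51; max(0, 60 - 51) = 9.
Total collected = 0 + 13 + 24 + 3 + 9 = 49.

49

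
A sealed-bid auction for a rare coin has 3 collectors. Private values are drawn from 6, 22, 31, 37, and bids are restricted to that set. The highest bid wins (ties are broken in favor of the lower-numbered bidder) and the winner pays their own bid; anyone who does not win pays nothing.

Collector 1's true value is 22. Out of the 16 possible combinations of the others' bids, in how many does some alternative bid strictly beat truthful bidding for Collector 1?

Others bid (6, 6): truth gives 0; bid 6 gives 16 > 0. Violating.
Others bid (6, 22): truth gives 0; no alternative beats it.
Others bid (6, 31): truth gives 0; no alternative beats it.
(Checking all 16 profiles: 1 has a profitable deviation, 15 do not.)

1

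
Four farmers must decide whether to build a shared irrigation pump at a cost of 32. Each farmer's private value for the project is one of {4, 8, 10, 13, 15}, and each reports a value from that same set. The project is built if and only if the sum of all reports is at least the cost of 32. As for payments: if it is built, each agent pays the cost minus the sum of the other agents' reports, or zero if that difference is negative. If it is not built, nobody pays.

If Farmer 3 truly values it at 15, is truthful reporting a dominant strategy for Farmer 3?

Check each profile of the others' reports and compare truth against every alternative report.
Others report (4, 4, 10): truth gives 1, best alternative gives 0.
Others report (4, 10, 4): truth gives 1, best alternative gives 0.
Others report (10, 4, 4): truth gives 1, best alternative gives 0.
Others report (4, 13, 15): truth gives 15, best alternative gives 15.
Others report (4, 15, 13): truth gives 15, best alternative gives 15.
Others report (4, 15, 15): truth gives 15, best alternative gives 15.
(Remaining 119 profiles checked similarly; truth is weakly best in each.)
In every case the truthful report is at least as good as any alternative, so it is a dominant strategy.

Yes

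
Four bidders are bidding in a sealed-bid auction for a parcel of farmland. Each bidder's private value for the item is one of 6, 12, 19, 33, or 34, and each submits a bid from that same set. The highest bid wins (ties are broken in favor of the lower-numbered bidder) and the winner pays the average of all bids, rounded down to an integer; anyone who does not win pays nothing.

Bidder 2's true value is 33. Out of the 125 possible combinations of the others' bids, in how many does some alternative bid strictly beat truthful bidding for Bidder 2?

66

Others bid (6, 6, 6): truth gives 21; bid 12 gives 26 > 21. Violating.
Others bid (6, 6, 12): truth gives 19; bid 12 gives 24 > 19. Violating.
Others bid (6, 6, 19): truth gives 17; bid 19 gives 21 > 17. Violating.
Others bid (6, 6, 34): truth gives 0; bid 34 gives 13 > 0. Violating.
Others bid (6, 6, 33): truth gives 14; no alternative beats it.
Others bid (6, 12, 33): truth gives 12; no alternative beats it.
(Checking all 125 profiles: 66 have a profitable deviation, 59 do not.)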